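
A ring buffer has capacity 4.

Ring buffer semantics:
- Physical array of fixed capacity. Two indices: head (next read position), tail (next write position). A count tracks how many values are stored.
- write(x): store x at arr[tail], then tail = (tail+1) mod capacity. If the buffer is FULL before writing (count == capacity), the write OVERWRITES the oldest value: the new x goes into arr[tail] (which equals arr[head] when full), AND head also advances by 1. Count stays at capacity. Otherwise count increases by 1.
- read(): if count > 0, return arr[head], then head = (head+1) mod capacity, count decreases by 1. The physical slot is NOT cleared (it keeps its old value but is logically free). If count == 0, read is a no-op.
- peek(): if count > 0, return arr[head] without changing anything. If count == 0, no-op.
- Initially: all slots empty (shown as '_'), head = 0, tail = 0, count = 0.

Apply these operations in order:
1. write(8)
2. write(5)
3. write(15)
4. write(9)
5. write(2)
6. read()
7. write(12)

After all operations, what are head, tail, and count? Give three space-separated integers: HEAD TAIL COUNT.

Answer: 2 2 4

Derivation:
After op 1 (write(8)): arr=[8 _ _ _] head=0 tail=1 count=1
After op 2 (write(5)): arr=[8 5 _ _] head=0 tail=2 count=2
After op 3 (write(15)): arr=[8 5 15 _] head=0 tail=3 count=3
After op 4 (write(9)): arr=[8 5 15 9] head=0 tail=0 count=4
After op 5 (write(2)): arr=[2 5 15 9] head=1 tail=1 count=4
After op 6 (read()): arr=[2 5 15 9] head=2 tail=1 count=3
After op 7 (write(12)): arr=[2 12 15 9] head=2 tail=2 count=4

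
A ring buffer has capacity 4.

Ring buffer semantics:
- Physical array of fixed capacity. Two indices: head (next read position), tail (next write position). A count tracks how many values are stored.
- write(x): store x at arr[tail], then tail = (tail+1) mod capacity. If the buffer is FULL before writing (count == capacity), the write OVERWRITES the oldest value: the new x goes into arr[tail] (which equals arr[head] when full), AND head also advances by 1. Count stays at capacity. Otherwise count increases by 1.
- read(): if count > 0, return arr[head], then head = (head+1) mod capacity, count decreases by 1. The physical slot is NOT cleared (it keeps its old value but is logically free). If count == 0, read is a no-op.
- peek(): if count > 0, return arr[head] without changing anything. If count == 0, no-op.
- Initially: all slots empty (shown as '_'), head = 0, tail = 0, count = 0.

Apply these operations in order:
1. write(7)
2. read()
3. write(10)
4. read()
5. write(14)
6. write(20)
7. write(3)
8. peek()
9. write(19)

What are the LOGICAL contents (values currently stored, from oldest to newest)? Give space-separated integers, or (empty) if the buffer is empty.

Answer: 14 20 3 19

Derivation:
After op 1 (write(7)): arr=[7 _ _ _] head=0 tail=1 count=1
After op 2 (read()): arr=[7 _ _ _] head=1 tail=1 count=0
After op 3 (write(10)): arr=[7 10 _ _] head=1 tail=2 count=1
After op 4 (read()): arr=[7 10 _ _] head=2 tail=2 count=0
After op 5 (write(14)): arr=[7 10 14 _] head=2 tail=3 count=1
After op 6 (write(20)): arr=[7 10 14 20] head=2 tail=0 count=2
After op 7 (write(3)): arr=[3 10 14 20] head=2 tail=1 count=3
After op 8 (peek()): arr=[3 10 14 20] head=2 tail=1 count=3
After op 9 (write(19)): arr=[3 19 14 20] head=2 tail=2 count=4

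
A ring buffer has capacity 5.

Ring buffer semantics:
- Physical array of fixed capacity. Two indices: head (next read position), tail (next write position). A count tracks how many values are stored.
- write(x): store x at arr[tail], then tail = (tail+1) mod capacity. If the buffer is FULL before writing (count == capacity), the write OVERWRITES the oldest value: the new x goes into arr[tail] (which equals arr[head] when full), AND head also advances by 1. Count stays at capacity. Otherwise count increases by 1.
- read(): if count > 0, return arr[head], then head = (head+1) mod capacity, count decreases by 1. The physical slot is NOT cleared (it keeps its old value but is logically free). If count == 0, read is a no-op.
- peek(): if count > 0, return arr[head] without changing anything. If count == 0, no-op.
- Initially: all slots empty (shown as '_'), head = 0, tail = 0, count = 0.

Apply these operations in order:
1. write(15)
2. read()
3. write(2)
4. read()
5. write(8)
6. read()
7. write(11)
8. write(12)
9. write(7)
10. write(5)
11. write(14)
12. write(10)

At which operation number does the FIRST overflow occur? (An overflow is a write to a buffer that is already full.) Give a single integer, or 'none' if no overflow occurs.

Answer: 12

Derivation:
After op 1 (write(15)): arr=[15 _ _ _ _] head=0 tail=1 count=1
After op 2 (read()): arr=[15 _ _ _ _] head=1 tail=1 count=0
After op 3 (write(2)): arr=[15 2 _ _ _] head=1 tail=2 count=1
After op 4 (read()): arr=[15 2 _ _ _] head=2 tail=2 count=0
After op 5 (write(8)): arr=[15 2 8 _ _] head=2 tail=3 count=1
After op 6 (read()): arr=[15 2 8 _ _] head=3 tail=3 count=0
After op 7 (write(11)): arr=[15 2 8 11 _] head=3 tail=4 count=1
After op 8 (write(12)): arr=[15 2 8 11 12] head=3 tail=0 count=2
After op 9 (write(7)): arr=[7 2 8 11 12] head=3 tail=1 count=3
After op 10 (write(5)): arr=[7 5 8 11 12] head=3 tail=2 count=4
After op 11 (write(14)): arr=[7 5 14 11 12] head=3 tail=3 count=5
After op 12 (write(10)): arr=[7 5 14 10 12] head=4 tail=4 count=5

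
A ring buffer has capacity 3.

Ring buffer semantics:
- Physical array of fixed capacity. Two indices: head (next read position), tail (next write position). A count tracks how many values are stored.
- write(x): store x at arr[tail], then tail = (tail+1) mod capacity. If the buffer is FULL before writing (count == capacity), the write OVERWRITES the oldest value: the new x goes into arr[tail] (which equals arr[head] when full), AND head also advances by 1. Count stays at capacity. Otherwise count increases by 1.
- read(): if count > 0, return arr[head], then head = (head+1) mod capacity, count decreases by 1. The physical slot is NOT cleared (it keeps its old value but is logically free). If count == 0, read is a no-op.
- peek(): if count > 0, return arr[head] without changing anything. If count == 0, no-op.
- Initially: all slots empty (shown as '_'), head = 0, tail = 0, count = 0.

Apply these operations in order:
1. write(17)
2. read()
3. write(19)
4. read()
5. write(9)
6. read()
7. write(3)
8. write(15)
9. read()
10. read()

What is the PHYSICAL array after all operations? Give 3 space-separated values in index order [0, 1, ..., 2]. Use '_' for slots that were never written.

After op 1 (write(17)): arr=[17 _ _] head=0 tail=1 count=1
After op 2 (read()): arr=[17 _ _] head=1 tail=1 count=0
After op 3 (write(19)): arr=[17 19 _] head=1 tail=2 count=1
After op 4 (read()): arr=[17 19 _] head=2 tail=2 count=0
After op 5 (write(9)): arr=[17 19 9] head=2 tail=0 count=1
After op 6 (read()): arr=[17 19 9] head=0 tail=0 count=0
After op 7 (write(3)): arr=[3 19 9] head=0 tail=1 count=1
After op 8 (write(15)): arr=[3 15 9] head=0 tail=2 count=2
After op 9 (read()): arr=[3 15 9] head=1 tail=2 count=1
After op 10 (read()): arr=[3 15 9] head=2 tail=2 count=0

Answer: 3 15 9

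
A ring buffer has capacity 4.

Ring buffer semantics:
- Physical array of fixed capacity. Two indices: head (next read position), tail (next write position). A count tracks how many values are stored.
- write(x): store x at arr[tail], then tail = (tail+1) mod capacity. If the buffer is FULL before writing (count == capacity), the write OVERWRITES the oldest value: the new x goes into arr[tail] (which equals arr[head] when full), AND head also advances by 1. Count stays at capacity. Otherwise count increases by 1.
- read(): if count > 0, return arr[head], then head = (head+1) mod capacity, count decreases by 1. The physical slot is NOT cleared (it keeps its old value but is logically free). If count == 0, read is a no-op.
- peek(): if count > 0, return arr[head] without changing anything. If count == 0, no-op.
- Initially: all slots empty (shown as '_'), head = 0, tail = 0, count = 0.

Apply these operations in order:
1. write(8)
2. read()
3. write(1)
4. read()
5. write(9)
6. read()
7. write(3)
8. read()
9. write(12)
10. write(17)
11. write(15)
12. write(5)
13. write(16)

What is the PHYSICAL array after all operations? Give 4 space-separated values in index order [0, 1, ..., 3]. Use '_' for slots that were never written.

Answer: 16 17 15 5

Derivation:
After op 1 (write(8)): arr=[8 _ _ _] head=0 tail=1 count=1
After op 2 (read()): arr=[8 _ _ _] head=1 tail=1 count=0
After op 3 (write(1)): arr=[8 1 _ _] head=1 tail=2 count=1
After op 4 (read()): arr=[8 1 _ _] head=2 tail=2 count=0
After op 5 (write(9)): arr=[8 1 9 _] head=2 tail=3 count=1
After op 6 (read()): arr=[8 1 9 _] head=3 tail=3 count=0
After op 7 (write(3)): arr=[8 1 9 3] head=3 tail=0 count=1
After op 8 (read()): arr=[8 1 9 3] head=0 tail=0 count=0
After op 9 (write(12)): arr=[12 1 9 3] head=0 tail=1 count=1
After op 10 (write(17)): arr=[12 17 9 3] head=0 tail=2 count=2
After op 11 (write(15)): arr=[12 17 15 3] head=0 tail=3 count=3
After op 12 (write(5)): arr=[12 17 15 5] head=0 tail=0 count=4
After op 13 (write(16)): arr=[16 17 15 5] head=1 tail=1 count=4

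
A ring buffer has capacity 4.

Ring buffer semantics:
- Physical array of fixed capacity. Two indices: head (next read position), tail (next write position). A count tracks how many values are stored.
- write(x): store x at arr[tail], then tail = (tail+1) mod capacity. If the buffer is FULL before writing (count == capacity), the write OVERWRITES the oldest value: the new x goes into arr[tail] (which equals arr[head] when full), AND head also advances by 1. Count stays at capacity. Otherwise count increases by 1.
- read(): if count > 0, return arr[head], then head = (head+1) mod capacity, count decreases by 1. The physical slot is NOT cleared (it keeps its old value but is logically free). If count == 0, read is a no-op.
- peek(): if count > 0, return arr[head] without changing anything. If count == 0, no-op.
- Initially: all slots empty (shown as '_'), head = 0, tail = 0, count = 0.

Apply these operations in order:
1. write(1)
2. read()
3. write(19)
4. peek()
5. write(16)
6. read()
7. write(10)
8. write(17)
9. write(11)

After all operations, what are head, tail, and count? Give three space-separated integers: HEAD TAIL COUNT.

After op 1 (write(1)): arr=[1 _ _ _] head=0 tail=1 count=1
After op 2 (read()): arr=[1 _ _ _] head=1 tail=1 count=0
After op 3 (write(19)): arr=[1 19 _ _] head=1 tail=2 count=1
After op 4 (peek()): arr=[1 19 _ _] head=1 tail=2 count=1
After op 5 (write(16)): arr=[1 19 16 _] head=1 tail=3 count=2
After op 6 (read()): arr=[1 19 16 _] head=2 tail=3 count=1
After op 7 (write(10)): arr=[1 19 16 10] head=2 tail=0 count=2
After op 8 (write(17)): arr=[17 19 16 10] head=2 tail=1 count=3
After op 9 (write(11)): arr=[17 11 16 10] head=2 tail=2 count=4

Answer: 2 2 4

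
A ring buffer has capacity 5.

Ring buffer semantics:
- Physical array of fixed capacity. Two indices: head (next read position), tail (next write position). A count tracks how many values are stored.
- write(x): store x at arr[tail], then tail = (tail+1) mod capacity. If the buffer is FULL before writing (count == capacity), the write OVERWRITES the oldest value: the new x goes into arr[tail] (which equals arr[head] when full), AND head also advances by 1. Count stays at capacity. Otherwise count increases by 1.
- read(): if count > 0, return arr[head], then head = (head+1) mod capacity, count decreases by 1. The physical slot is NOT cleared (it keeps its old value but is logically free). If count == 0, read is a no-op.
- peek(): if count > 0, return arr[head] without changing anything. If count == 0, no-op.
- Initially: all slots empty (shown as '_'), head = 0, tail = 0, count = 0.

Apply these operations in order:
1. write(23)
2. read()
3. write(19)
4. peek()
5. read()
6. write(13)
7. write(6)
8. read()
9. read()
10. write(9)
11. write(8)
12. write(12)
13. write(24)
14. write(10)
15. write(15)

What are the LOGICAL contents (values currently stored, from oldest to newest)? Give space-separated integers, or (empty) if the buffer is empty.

Answer: 8 12 24 10 15

Derivation:
After op 1 (write(23)): arr=[23 _ _ _ _] head=0 tail=1 count=1
After op 2 (read()): arr=[23 _ _ _ _] head=1 tail=1 count=0
After op 3 (write(19)): arr=[23 19 _ _ _] head=1 tail=2 count=1
After op 4 (peek()): arr=[23 19 _ _ _] head=1 tail=2 count=1
After op 5 (read()): arr=[23 19 _ _ _] head=2 tail=2 count=0
After op 6 (write(13)): arr=[23 19 13 _ _] head=2 tail=3 count=1
After op 7 (write(6)): arr=[23 19 13 6 _] head=2 tail=4 count=2
After op 8 (read()): arr=[23 19 13 6 _] head=3 tail=4 count=1
After op 9 (read()): arr=[23 19 13 6 _] head=4 tail=4 count=0
After op 10 (write(9)): arr=[23 19 13 6 9] head=4 tail=0 count=1
After op 11 (write(8)): arr=[8 19 13 6 9] head=4 tail=1 count=2
After op 12 (write(12)): arr=[8 12 13 6 9] head=4 tail=2 count=3
After op 13 (write(24)): arr=[8 12 24 6 9] head=4 tail=3 count=4
After op 14 (write(10)): arr=[8 12 24 10 9] head=4 tail=4 count=5
After op 15 (write(15)): arr=[8 12 24 10 15] head=0 tail=0 count=5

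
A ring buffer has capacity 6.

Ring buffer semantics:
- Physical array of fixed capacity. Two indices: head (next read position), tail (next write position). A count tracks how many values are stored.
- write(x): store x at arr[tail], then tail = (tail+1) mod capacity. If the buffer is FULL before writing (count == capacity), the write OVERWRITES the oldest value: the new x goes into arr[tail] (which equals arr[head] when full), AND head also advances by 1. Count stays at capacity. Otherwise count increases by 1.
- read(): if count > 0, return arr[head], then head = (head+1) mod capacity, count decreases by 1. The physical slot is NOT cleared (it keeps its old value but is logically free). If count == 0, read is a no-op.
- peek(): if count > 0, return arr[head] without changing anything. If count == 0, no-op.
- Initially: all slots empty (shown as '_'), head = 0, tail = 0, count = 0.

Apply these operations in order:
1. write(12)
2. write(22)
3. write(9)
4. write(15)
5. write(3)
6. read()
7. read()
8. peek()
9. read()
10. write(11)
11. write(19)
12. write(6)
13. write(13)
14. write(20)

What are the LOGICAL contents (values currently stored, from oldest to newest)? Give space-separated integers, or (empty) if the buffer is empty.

After op 1 (write(12)): arr=[12 _ _ _ _ _] head=0 tail=1 count=1
After op 2 (write(22)): arr=[12 22 _ _ _ _] head=0 tail=2 count=2
After op 3 (write(9)): arr=[12 22 9 _ _ _] head=0 tail=3 count=3
After op 4 (write(15)): arr=[12 22 9 15 _ _] head=0 tail=4 count=4
After op 5 (write(3)): arr=[12 22 9 15 3 _] head=0 tail=5 count=5
After op 6 (read()): arr=[12 22 9 15 3 _] head=1 tail=5 count=4
After op 7 (read()): arr=[12 22 9 15 3 _] head=2 tail=5 count=3
After op 8 (peek()): arr=[12 22 9 15 3 _] head=2 tail=5 count=3
After op 9 (read()): arr=[12 22 9 15 3 _] head=3 tail=5 count=2
After op 10 (write(11)): arr=[12 22 9 15 3 11] head=3 tail=0 count=3
After op 11 (write(19)): arr=[19 22 9 15 3 11] head=3 tail=1 count=4
After op 12 (write(6)): arr=[19 6 9 15 3 11] head=3 tail=2 count=5
After op 13 (write(13)): arr=[19 6 13 15 3 11] head=3 tail=3 count=6
After op 14 (write(20)): arr=[19 6 13 20 3 11] head=4 tail=4 count=6

Answer: 3 11 19 6 13 20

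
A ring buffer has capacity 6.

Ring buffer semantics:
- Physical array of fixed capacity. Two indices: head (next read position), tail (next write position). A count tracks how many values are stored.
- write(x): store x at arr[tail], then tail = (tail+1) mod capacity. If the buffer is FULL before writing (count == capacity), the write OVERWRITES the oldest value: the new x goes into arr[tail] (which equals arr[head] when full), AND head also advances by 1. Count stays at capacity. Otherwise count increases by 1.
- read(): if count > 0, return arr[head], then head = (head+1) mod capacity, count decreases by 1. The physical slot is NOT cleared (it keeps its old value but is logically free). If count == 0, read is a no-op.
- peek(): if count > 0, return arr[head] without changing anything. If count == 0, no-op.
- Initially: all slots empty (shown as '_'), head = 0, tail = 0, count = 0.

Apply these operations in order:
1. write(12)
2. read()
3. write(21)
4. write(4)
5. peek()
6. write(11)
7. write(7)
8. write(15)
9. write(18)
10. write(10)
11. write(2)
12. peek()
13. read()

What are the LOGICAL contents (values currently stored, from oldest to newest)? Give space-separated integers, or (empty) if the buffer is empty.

Answer: 7 15 18 10 2

Derivation:
After op 1 (write(12)): arr=[12 _ _ _ _ _] head=0 tail=1 count=1
After op 2 (read()): arr=[12 _ _ _ _ _] head=1 tail=1 count=0
After op 3 (write(21)): arr=[12 21 _ _ _ _] head=1 tail=2 count=1
After op 4 (write(4)): arr=[12 21 4 _ _ _] head=1 tail=3 count=2
After op 5 (peek()): arr=[12 21 4 _ _ _] head=1 tail=3 count=2
After op 6 (write(11)): arr=[12 21 4 11 _ _] head=1 tail=4 count=3
After op 7 (write(7)): arr=[12 21 4 11 7 _] head=1 tail=5 count=4
After op 8 (write(15)): arr=[12 21 4 11 7 15] head=1 tail=0 count=5
After op 9 (write(18)): arr=[18 21 4 11 7 15] head=1 tail=1 count=6
After op 10 (write(10)): arr=[18 10 4 11 7 15] head=2 tail=2 count=6
After op 11 (write(2)): arr=[18 10 2 11 7 15] head=3 tail=3 count=6
After op 12 (peek()): arr=[18 10 2 11 7 15] head=3 tail=3 count=6
After op 13 (read()): arr=[18 10 2 11 7 15] head=4 tail=3 count=5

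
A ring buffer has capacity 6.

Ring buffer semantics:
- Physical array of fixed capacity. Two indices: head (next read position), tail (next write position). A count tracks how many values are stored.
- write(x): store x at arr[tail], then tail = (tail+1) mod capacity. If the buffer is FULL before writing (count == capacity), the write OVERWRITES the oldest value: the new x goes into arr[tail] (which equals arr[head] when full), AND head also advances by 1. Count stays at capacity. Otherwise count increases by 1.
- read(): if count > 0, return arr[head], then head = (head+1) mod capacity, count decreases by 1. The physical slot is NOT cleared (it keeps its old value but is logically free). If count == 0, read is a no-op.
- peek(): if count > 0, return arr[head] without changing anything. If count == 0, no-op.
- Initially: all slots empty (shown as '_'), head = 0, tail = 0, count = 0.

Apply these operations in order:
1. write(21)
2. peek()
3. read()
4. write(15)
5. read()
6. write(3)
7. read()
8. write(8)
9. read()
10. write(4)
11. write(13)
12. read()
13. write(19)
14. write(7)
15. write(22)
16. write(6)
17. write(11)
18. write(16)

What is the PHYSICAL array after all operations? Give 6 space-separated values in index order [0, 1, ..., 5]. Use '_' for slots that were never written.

After op 1 (write(21)): arr=[21 _ _ _ _ _] head=0 tail=1 count=1
After op 2 (peek()): arr=[21 _ _ _ _ _] head=0 tail=1 count=1
After op 3 (read()): arr=[21 _ _ _ _ _] head=1 tail=1 count=0
After op 4 (write(15)): arr=[21 15 _ _ _ _] head=1 tail=2 count=1
After op 5 (read()): arr=[21 15 _ _ _ _] head=2 tail=2 count=0
After op 6 (write(3)): arr=[21 15 3 _ _ _] head=2 tail=3 count=1
After op 7 (read()): arr=[21 15 3 _ _ _] head=3 tail=3 count=0
After op 8 (write(8)): arr=[21 15 3 8 _ _] head=3 tail=4 count=1
After op 9 (read()): arr=[21 15 3 8 _ _] head=4 tail=4 count=0
After op 10 (write(4)): arr=[21 15 3 8 4 _] head=4 tail=5 count=1
After op 11 (write(13)): arr=[21 15 3 8 4 13] head=4 tail=0 count=2
After op 12 (read()): arr=[21 15 3 8 4 13] head=5 tail=0 count=1
After op 13 (write(19)): arr=[19 15 3 8 4 13] head=5 tail=1 count=2
After op 14 (write(7)): arr=[19 7 3 8 4 13] head=5 tail=2 count=3
After op 15 (write(22)): arr=[19 7 22 8 4 13] head=5 tail=3 count=4
After op 16 (write(6)): arr=[19 7 22 6 4 13] head=5 tail=4 count=5
After op 17 (write(11)): arr=[19 7 22 6 11 13] head=5 tail=5 count=6
After op 18 (write(16)): arr=[19 7 22 6 11 16] head=0 tail=0 count=6

Answer: 19 7 22 6 11 16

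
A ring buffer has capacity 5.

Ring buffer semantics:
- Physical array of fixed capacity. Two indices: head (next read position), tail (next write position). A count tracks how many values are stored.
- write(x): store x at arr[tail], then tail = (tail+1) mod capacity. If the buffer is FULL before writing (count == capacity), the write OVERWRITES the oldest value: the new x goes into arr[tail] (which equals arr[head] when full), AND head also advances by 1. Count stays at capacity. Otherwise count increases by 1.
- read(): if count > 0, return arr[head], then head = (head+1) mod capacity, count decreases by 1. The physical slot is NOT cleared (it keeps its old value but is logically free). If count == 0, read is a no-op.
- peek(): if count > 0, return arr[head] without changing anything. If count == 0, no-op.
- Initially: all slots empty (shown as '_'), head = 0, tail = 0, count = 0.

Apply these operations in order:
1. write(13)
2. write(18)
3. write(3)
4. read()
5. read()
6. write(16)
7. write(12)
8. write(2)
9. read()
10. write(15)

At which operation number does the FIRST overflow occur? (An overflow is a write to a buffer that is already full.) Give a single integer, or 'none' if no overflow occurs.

Answer: none

Derivation:
After op 1 (write(13)): arr=[13 _ _ _ _] head=0 tail=1 count=1
After op 2 (write(18)): arr=[13 18 _ _ _] head=0 tail=2 count=2
After op 3 (write(3)): arr=[13 18 3 _ _] head=0 tail=3 count=3
After op 4 (read()): arr=[13 18 3 _ _] head=1 tail=3 count=2
After op 5 (read()): arr=[13 18 3 _ _] head=2 tail=3 count=1
After op 6 (write(16)): arr=[13 18 3 16 _] head=2 tail=4 count=2
After op 7 (write(12)): arr=[13 18 3 16 12] head=2 tail=0 count=3
After op 8 (write(2)): arr=[2 18 3 16 12] head=2 tail=1 count=4
After op 9 (read()): arr=[2 18 3 16 12] head=3 tail=1 count=3
After op 10 (write(15)): arr=[2 15 3 16 12] head=3 tail=2 count=4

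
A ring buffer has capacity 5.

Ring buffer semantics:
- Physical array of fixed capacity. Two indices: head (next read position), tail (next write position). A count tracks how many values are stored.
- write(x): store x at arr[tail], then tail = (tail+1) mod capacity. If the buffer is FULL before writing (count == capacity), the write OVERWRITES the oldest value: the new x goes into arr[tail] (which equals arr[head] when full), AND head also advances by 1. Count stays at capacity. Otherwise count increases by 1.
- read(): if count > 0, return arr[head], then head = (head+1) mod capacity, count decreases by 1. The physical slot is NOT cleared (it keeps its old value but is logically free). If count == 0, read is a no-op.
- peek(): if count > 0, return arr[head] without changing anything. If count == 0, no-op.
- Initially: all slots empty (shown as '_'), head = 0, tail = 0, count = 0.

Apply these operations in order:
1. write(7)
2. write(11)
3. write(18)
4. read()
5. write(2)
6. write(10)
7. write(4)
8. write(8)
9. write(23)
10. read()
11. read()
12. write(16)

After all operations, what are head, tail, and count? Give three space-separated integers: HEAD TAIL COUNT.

Answer: 0 4 4

Derivation:
After op 1 (write(7)): arr=[7 _ _ _ _] head=0 tail=1 count=1
After op 2 (write(11)): arr=[7 11 _ _ _] head=0 tail=2 count=2
After op 3 (write(18)): arr=[7 11 18 _ _] head=0 tail=3 count=3
After op 4 (read()): arr=[7 11 18 _ _] head=1 tail=3 count=2
After op 5 (write(2)): arr=[7 11 18 2 _] head=1 tail=4 count=3
After op 6 (write(10)): arr=[7 11 18 2 10] head=1 tail=0 count=4
After op 7 (write(4)): arr=[4 11 18 2 10] head=1 tail=1 count=5
After op 8 (write(8)): arr=[4 8 18 2 10] head=2 tail=2 count=5
After op 9 (write(23)): arr=[4 8 23 2 10] head=3 tail=3 count=5
After op 10 (read()): arr=[4 8 23 2 10] head=4 tail=3 count=4
After op 11 (read()): arr=[4 8 23 2 10] head=0 tail=3 count=3
After op 12 (write(16)): arr=[4 8 23 16 10] head=0 tail=4 count=4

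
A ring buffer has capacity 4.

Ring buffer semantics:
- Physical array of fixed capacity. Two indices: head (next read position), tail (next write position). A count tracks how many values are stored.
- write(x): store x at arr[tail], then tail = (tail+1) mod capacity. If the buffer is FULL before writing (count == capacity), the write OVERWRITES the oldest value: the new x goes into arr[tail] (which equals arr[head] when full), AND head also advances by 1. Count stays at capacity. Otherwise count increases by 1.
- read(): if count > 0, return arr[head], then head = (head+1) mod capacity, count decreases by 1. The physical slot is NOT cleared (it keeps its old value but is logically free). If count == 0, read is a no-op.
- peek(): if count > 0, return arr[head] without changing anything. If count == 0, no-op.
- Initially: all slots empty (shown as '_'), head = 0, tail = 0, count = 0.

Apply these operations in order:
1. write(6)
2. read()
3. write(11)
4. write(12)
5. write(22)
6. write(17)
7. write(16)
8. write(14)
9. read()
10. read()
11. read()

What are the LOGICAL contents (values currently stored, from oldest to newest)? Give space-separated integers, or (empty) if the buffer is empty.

After op 1 (write(6)): arr=[6 _ _ _] head=0 tail=1 count=1
After op 2 (read()): arr=[6 _ _ _] head=1 tail=1 count=0
After op 3 (write(11)): arr=[6 11 _ _] head=1 tail=2 count=1
After op 4 (write(12)): arr=[6 11 12 _] head=1 tail=3 count=2
After op 5 (write(22)): arr=[6 11 12 22] head=1 tail=0 count=3
After op 6 (write(17)): arr=[17 11 12 22] head=1 tail=1 count=4
After op 7 (write(16)): arr=[17 16 12 22] head=2 tail=2 count=4
After op 8 (write(14)): arr=[17 16 14 22] head=3 tail=3 count=4
After op 9 (read()): arr=[17 16 14 22] head=0 tail=3 count=3
After op 10 (read()): arr=[17 16 14 22] head=1 tail=3 count=2
After op 11 (read()): arr=[17 16 14 22] head=2 tail=3 count=1

Answer: 14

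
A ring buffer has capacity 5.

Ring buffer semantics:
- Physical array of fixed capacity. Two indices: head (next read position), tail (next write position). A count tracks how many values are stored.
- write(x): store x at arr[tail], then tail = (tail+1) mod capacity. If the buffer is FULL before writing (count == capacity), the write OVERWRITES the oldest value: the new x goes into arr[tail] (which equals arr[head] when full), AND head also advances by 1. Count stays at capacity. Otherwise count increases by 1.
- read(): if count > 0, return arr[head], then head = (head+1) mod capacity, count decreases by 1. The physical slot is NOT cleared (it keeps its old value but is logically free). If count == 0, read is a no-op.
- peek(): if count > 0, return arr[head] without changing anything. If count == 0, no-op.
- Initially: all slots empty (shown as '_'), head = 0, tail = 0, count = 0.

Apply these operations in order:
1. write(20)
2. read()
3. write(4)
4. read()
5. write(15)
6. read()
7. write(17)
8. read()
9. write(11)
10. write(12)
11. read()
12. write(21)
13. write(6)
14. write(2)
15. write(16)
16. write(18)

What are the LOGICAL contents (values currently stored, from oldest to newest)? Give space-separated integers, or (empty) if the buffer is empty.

After op 1 (write(20)): arr=[20 _ _ _ _] head=0 tail=1 count=1
After op 2 (read()): arr=[20 _ _ _ _] head=1 tail=1 count=0
After op 3 (write(4)): arr=[20 4 _ _ _] head=1 tail=2 count=1
After op 4 (read()): arr=[20 4 _ _ _] head=2 tail=2 count=0
After op 5 (write(15)): arr=[20 4 15 _ _] head=2 tail=3 count=1
After op 6 (read()): arr=[20 4 15 _ _] head=3 tail=3 count=0
After op 7 (write(17)): arr=[20 4 15 17 _] head=3 tail=4 count=1
After op 8 (read()): arr=[20 4 15 17 _] head=4 tail=4 count=0
After op 9 (write(11)): arr=[20 4 15 17 11] head=4 tail=0 count=1
After op 10 (write(12)): arr=[12 4 15 17 11] head=4 tail=1 count=2
After op 11 (read()): arr=[12 4 15 17 11] head=0 tail=1 count=1
After op 12 (write(21)): arr=[12 21 15 17 11] head=0 tail=2 count=2
After op 13 (write(6)): arr=[12 21 6 17 11] head=0 tail=3 count=3
After op 14 (write(2)): arr=[12 21 6 2 11] head=0 tail=4 count=4
After op 15 (write(16)): arr=[12 21 6 2 16] head=0 tail=0 count=5
After op 16 (write(18)): arr=[18 21 6 2 16] head=1 tail=1 count=5

Answer: 21 6 2 16 18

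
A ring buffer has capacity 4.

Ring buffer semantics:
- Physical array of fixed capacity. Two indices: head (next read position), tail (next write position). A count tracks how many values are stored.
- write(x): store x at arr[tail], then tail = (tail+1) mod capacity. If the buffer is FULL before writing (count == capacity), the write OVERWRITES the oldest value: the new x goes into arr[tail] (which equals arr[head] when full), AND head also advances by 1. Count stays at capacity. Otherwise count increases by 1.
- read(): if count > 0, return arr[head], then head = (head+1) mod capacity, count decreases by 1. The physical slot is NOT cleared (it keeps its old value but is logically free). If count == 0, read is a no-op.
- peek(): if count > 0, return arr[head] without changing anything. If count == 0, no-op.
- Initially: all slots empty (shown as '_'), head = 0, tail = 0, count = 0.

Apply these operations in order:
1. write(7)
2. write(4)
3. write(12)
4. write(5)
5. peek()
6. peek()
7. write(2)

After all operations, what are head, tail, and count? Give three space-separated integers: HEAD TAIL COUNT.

After op 1 (write(7)): arr=[7 _ _ _] head=0 tail=1 count=1
After op 2 (write(4)): arr=[7 4 _ _] head=0 tail=2 count=2
After op 3 (write(12)): arr=[7 4 12 _] head=0 tail=3 count=3
After op 4 (write(5)): arr=[7 4 12 5] head=0 tail=0 count=4
After op 5 (peek()): arr=[7 4 12 5] head=0 tail=0 count=4
After op 6 (peek()): arr=[7 4 12 5] head=0 tail=0 count=4
After op 7 (write(2)): arr=[2 4 12 5] head=1 tail=1 count=4

Answer: 1 1 4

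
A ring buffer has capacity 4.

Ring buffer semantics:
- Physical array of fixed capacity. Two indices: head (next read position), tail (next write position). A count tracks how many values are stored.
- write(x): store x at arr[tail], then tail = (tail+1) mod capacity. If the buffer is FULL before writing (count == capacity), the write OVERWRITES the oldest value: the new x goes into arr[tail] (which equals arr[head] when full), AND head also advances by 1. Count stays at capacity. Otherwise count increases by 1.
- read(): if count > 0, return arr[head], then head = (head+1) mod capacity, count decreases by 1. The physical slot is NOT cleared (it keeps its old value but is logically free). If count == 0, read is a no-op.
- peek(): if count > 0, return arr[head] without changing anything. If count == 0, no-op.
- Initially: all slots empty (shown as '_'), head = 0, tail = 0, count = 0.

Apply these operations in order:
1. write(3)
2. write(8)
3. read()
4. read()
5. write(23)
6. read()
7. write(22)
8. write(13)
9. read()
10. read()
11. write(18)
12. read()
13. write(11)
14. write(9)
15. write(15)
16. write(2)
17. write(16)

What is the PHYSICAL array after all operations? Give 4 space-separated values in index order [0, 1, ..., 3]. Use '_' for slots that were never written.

Answer: 15 2 16 9

Derivation:
After op 1 (write(3)): arr=[3 _ _ _] head=0 tail=1 count=1
After op 2 (write(8)): arr=[3 8 _ _] head=0 tail=2 count=2
After op 3 (read()): arr=[3 8 _ _] head=1 tail=2 count=1
After op 4 (read()): arr=[3 8 _ _] head=2 tail=2 count=0
After op 5 (write(23)): arr=[3 8 23 _] head=2 tail=3 count=1
After op 6 (read()): arr=[3 8 23 _] head=3 tail=3 count=0
After op 7 (write(22)): arr=[3 8 23 22] head=3 tail=0 count=1
After op 8 (write(13)): arr=[13 8 23 22] head=3 tail=1 count=2
After op 9 (read()): arr=[13 8 23 22] head=0 tail=1 count=1
After op 10 (read()): arr=[13 8 23 22] head=1 tail=1 count=0
After op 11 (write(18)): arr=[13 18 23 22] head=1 tail=2 count=1
After op 12 (read()): arr=[13 18 23 22] head=2 tail=2 count=0
After op 13 (write(11)): arr=[13 18 11 22] head=2 tail=3 count=1
After op 14 (write(9)): arr=[13 18 11 9] head=2 tail=0 count=2
After op 15 (write(15)): arr=[15 18 11 9] head=2 tail=1 count=3
After op 16 (write(2)): arr=[15 2 11 9] head=2 tail=2 count=4
After op 17 (write(16)): arr=[15 2 16 9] head=3 tail=3 count=4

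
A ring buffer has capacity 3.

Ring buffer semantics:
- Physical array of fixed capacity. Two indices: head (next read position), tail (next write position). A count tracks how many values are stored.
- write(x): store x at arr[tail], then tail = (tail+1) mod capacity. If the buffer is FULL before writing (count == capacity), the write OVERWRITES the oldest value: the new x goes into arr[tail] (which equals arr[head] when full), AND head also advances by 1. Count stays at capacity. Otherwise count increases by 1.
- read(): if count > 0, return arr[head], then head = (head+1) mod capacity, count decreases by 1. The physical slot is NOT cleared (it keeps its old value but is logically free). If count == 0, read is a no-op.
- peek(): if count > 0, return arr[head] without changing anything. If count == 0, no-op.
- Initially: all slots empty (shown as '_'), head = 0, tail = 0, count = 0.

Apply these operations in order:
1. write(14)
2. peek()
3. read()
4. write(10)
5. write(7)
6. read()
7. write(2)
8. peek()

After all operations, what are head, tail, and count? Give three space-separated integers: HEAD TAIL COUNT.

Answer: 2 1 2

Derivation:
After op 1 (write(14)): arr=[14 _ _] head=0 tail=1 count=1
After op 2 (peek()): arr=[14 _ _] head=0 tail=1 count=1
After op 3 (read()): arr=[14 _ _] head=1 tail=1 count=0
After op 4 (write(10)): arr=[14 10 _] head=1 tail=2 count=1
After op 5 (write(7)): arr=[14 10 7] head=1 tail=0 count=2
After op 6 (read()): arr=[14 10 7] head=2 tail=0 count=1
After op 7 (write(2)): arr=[2 10 7] head=2 tail=1 count=2
After op 8 (peek()): arr=[2 10 7] head=2 tail=1 count=2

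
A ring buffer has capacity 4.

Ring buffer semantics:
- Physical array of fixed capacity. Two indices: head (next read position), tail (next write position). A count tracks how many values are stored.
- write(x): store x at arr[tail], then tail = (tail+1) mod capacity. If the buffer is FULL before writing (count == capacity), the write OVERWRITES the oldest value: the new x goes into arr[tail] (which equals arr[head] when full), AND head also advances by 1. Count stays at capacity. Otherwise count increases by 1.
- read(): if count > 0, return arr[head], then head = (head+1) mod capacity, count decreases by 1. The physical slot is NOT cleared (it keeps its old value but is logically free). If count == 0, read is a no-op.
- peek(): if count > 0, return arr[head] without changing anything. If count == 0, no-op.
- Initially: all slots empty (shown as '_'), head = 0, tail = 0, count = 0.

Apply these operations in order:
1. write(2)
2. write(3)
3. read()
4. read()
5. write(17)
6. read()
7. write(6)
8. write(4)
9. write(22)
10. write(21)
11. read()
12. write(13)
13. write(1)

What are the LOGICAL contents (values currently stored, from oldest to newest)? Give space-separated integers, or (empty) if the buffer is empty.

After op 1 (write(2)): arr=[2 _ _ _] head=0 tail=1 count=1
After op 2 (write(3)): arr=[2 3 _ _] head=0 tail=2 count=2
After op 3 (read()): arr=[2 3 _ _] head=1 tail=2 count=1
After op 4 (read()): arr=[2 3 _ _] head=2 tail=2 count=0
After op 5 (write(17)): arr=[2 3 17 _] head=2 tail=3 count=1
After op 6 (read()): arr=[2 3 17 _] head=3 tail=3 count=0
After op 7 (write(6)): arr=[2 3 17 6] head=3 tail=0 count=1
After op 8 (write(4)): arr=[4 3 17 6] head=3 tail=1 count=2
After op 9 (write(22)): arr=[4 22 17 6] head=3 tail=2 count=3
After op 10 (write(21)): arr=[4 22 21 6] head=3 tail=3 count=4
After op 11 (read()): arr=[4 22 21 6] head=0 tail=3 count=3
After op 12 (write(13)): arr=[4 22 21 13] head=0 tail=0 count=4
After op 13 (write(1)): arr=[1 22 21 13] head=1 tail=1 count=4

Answer: 22 21 13 1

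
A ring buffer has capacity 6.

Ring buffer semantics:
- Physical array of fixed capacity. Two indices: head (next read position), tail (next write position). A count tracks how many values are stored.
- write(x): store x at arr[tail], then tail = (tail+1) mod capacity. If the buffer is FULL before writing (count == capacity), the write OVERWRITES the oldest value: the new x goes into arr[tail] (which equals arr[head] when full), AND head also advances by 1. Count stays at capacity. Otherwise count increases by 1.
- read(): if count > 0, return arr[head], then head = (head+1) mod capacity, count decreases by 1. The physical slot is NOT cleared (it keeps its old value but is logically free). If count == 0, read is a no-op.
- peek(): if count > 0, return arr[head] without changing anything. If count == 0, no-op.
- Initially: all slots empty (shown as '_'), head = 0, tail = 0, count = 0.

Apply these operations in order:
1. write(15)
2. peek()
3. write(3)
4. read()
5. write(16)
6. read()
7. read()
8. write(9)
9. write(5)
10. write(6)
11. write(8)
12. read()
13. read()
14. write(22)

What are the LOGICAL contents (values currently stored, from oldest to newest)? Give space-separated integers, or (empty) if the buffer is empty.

Answer: 6 8 22

Derivation:
After op 1 (write(15)): arr=[15 _ _ _ _ _] head=0 tail=1 count=1
After op 2 (peek()): arr=[15 _ _ _ _ _] head=0 tail=1 count=1
After op 3 (write(3)): arr=[15 3 _ _ _ _] head=0 tail=2 count=2
After op 4 (read()): arr=[15 3 _ _ _ _] head=1 tail=2 count=1
After op 5 (write(16)): arr=[15 3 16 _ _ _] head=1 tail=3 count=2
After op 6 (read()): arr=[15 3 16 _ _ _] head=2 tail=3 count=1
After op 7 (read()): arr=[15 3 16 _ _ _] head=3 tail=3 count=0
After op 8 (write(9)): arr=[15 3 16 9 _ _] head=3 tail=4 count=1
After op 9 (write(5)): arr=[15 3 16 9 5 _] head=3 tail=5 count=2
After op 10 (write(6)): arr=[15 3 16 9 5 6] head=3 tail=0 count=3
After op 11 (write(8)): arr=[8 3 16 9 5 6] head=3 tail=1 count=4
After op 12 (read()): arr=[8 3 16 9 5 6] head=4 tail=1 count=3
After op 13 (read()): arr=[8 3 16 9 5 6] head=5 tail=1 count=2
After op 14 (write(22)): arr=[8 22 16 9 5 6] head=5 tail=2 count=3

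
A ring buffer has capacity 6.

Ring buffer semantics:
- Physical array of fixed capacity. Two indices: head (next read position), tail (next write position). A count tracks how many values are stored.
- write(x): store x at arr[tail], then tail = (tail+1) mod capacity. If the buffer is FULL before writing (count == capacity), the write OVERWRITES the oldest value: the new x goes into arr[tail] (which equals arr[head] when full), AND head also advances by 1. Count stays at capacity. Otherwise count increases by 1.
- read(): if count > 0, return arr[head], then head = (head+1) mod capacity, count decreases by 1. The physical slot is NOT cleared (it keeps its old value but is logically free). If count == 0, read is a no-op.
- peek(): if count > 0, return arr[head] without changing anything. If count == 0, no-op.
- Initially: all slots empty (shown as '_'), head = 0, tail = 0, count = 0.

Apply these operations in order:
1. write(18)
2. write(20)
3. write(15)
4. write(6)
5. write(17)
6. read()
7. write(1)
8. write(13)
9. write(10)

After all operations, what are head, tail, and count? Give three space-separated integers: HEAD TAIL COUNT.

After op 1 (write(18)): arr=[18 _ _ _ _ _] head=0 tail=1 count=1
After op 2 (write(20)): arr=[18 20 _ _ _ _] head=0 tail=2 count=2
After op 3 (write(15)): arr=[18 20 15 _ _ _] head=0 tail=3 count=3
After op 4 (write(6)): arr=[18 20 15 6 _ _] head=0 tail=4 count=4
After op 5 (write(17)): arr=[18 20 15 6 17 _] head=0 tail=5 count=5
After op 6 (read()): arr=[18 20 15 6 17 _] head=1 tail=5 count=4
After op 7 (write(1)): arr=[18 20 15 6 17 1] head=1 tail=0 count=5
After op 8 (write(13)): arr=[13 20 15 6 17 1] head=1 tail=1 count=6
After op 9 (write(10)): arr=[13 10 15 6 17 1] head=2 tail=2 count=6

Answer: 2 2 6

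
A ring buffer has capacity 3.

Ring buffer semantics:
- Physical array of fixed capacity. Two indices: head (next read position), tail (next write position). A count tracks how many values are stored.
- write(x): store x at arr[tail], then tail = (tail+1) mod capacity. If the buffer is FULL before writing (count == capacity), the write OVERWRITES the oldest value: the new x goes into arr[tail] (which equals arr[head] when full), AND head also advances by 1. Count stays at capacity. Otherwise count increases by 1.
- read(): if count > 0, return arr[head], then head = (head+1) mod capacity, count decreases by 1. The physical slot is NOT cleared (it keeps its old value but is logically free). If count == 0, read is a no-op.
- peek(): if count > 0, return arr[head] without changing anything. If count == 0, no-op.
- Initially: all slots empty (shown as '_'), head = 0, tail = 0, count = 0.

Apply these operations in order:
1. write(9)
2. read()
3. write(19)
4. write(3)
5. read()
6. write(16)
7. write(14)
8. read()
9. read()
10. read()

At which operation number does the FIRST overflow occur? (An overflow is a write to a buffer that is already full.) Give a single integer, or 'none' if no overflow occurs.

Answer: none

Derivation:
After op 1 (write(9)): arr=[9 _ _] head=0 tail=1 count=1
After op 2 (read()): arr=[9 _ _] head=1 tail=1 count=0
After op 3 (write(19)): arr=[9 19 _] head=1 tail=2 count=1
After op 4 (write(3)): arr=[9 19 3] head=1 tail=0 count=2
After op 5 (read()): arr=[9 19 3] head=2 tail=0 count=1
After op 6 (write(16)): arr=[16 19 3] head=2 tail=1 count=2
After op 7 (write(14)): arr=[16 14 3] head=2 tail=2 count=3
After op 8 (read()): arr=[16 14 3] head=0 tail=2 count=2
After op 9 (read()): arr=[16 14 3] head=1 tail=2 count=1
After op 10 (read()): arr=[16 14 3] head=2 tail=2 count=0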